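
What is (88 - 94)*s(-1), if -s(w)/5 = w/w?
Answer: 30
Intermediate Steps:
s(w) = -5 (s(w) = -5*w/w = -5*1 = -5)
(88 - 94)*s(-1) = (88 - 94)*(-5) = -6*(-5) = 30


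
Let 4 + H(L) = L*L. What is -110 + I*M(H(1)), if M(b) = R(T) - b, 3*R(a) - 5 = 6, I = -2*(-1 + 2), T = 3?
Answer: -370/3 ≈ -123.33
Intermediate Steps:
H(L) = -4 + L**2 (H(L) = -4 + L*L = -4 + L**2)
I = -2 (I = -2*1 = -2)
R(a) = 11/3 (R(a) = 5/3 + (1/3)*6 = 5/3 + 2 = 11/3)
M(b) = 11/3 - b
-110 + I*M(H(1)) = -110 - 2*(11/3 - (-4 + 1**2)) = -110 - 2*(11/3 - (-4 + 1)) = -110 - 2*(11/3 - 1*(-3)) = -110 - 2*(11/3 + 3) = -110 - 2*20/3 = -110 - 40/3 = -370/3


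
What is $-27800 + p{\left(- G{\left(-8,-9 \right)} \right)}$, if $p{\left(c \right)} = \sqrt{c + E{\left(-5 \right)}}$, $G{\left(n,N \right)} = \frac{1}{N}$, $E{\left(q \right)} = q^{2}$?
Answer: $-27800 + \frac{\sqrt{226}}{3} \approx -27795.0$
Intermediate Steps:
$p{\left(c \right)} = \sqrt{25 + c}$ ($p{\left(c \right)} = \sqrt{c + \left(-5\right)^{2}} = \sqrt{c + 25} = \sqrt{25 + c}$)
$-27800 + p{\left(- G{\left(-8,-9 \right)} \right)} = -27800 + \sqrt{25 - \frac{1}{-9}} = -27800 + \sqrt{25 - - \frac{1}{9}} = -27800 + \sqrt{25 + \frac{1}{9}} = -27800 + \sqrt{\frac{226}{9}} = -27800 + \frac{\sqrt{226}}{3}$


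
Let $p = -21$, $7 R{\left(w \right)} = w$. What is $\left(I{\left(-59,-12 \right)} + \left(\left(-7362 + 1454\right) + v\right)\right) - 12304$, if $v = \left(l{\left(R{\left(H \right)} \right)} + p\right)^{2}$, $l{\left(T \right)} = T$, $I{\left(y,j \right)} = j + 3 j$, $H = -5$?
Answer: $- \frac{871636}{49} \approx -17789.0$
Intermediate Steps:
$R{\left(w \right)} = \frac{w}{7}$
$I{\left(y,j \right)} = 4 j$
$v = \frac{23104}{49}$ ($v = \left(\frac{1}{7} \left(-5\right) - 21\right)^{2} = \left(- \frac{5}{7} - 21\right)^{2} = \left(- \frac{152}{7}\right)^{2} = \frac{23104}{49} \approx 471.51$)
$\left(I{\left(-59,-12 \right)} + \left(\left(-7362 + 1454\right) + v\right)\right) - 12304 = \left(4 \left(-12\right) + \left(\left(-7362 + 1454\right) + \frac{23104}{49}\right)\right) - 12304 = \left(-48 + \left(-5908 + \frac{23104}{49}\right)\right) - 12304 = \left(-48 - \frac{266388}{49}\right) - 12304 = - \frac{268740}{49} - 12304 = - \frac{871636}{49}$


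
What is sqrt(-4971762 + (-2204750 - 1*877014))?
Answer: 13*I*sqrt(47654) ≈ 2837.9*I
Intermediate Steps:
sqrt(-4971762 + (-2204750 - 1*877014)) = sqrt(-4971762 + (-2204750 - 877014)) = sqrt(-4971762 - 3081764) = sqrt(-8053526) = 13*I*sqrt(47654)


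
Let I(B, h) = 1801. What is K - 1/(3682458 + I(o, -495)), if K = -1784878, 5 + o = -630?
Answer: -6575952835403/3684259 ≈ -1.7849e+6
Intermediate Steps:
o = -635 (o = -5 - 630 = -635)
K - 1/(3682458 + I(o, -495)) = -1784878 - 1/(3682458 + 1801) = -1784878 - 1/3684259 = -6575952835403/3684259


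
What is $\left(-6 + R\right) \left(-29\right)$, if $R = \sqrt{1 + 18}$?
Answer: $174 - 29 \sqrt{19} \approx 47.592$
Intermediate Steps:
$R = \sqrt{19} \approx 4.3589$
$\left(-6 + R\right) \left(-29\right) = \left(-6 + \sqrt{19}\right) \left(-29\right) = 174 - 29 \sqrt{19}$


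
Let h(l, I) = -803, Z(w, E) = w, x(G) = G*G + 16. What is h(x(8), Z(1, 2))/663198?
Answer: -803/663198 ≈ -0.0012108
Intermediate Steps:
x(G) = 16 + G² (x(G) = G² + 16 = 16 + G²)
h(x(8), Z(1, 2))/663198 = -803/663198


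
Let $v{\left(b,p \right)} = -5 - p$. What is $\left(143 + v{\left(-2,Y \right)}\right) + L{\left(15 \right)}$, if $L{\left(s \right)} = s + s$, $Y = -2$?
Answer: $170$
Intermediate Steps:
$L{\left(s \right)} = 2 s$
$\left(143 + v{\left(-2,Y \right)}\right) + L{\left(15 \right)} = \left(143 - 3\right) + 2 \cdot 15 = \left(143 + \left(-5 + 2\right)\right) + 30 = \left(143 - 3\right) + 30 = 140 + 30 = 170$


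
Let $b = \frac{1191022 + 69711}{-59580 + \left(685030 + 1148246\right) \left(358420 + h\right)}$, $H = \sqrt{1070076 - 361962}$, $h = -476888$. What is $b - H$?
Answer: $- \frac{1260733}{217184600748} - \sqrt{708114} \approx -841.5$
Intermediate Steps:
$H = \sqrt{708114} \approx 841.5$
$b = - \frac{1260733}{217184600748}$ ($b = \frac{1191022 + 69711}{-59580 + \left(685030 + 1148246\right) \left(358420 - 476888\right)} = \frac{1260733}{-59580 + 1833276 \left(-118468\right)} = \frac{1260733}{-59580 - 217184541168} = \frac{1260733}{-217184600748} = 1260733 \left(- \frac{1}{217184600748}\right) = - \frac{1260733}{217184600748} \approx -5.8049 \cdot 10^{-6}$)
$b - H = - \frac{1260733}{217184600748} - \sqrt{708114}$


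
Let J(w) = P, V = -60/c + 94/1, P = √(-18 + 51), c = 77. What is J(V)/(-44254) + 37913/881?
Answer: 37913/881 - √33/44254 ≈ 43.034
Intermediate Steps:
P = √33 ≈ 5.7446
V = 7178/77 (V = -60/77 + 94/1 = -60*1/77 + 94*1 = -60/77 + 94 = 7178/77 ≈ 93.221)
J(w) = √33
J(V)/(-44254) + 37913/881 = √33/(-44254) + 37913/881 = √33*(-1/44254) + 37913*(1/881) = -√33/44254 + 37913/881 = 37913/881 - √33/44254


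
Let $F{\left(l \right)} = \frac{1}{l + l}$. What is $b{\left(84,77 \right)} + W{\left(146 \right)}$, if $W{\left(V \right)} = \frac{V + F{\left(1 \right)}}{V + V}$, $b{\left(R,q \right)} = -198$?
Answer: $- \frac{115339}{584} \approx -197.5$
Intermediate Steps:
$F{\left(l \right)} = \frac{1}{2 l}$
$W{\left(V \right)} = \frac{\frac{1}{2} + V}{2 V}$ ($W{\left(V \right)} = \frac{V + \frac{1}{2 \cdot 1}}{V + V} = \frac{V + \frac{1}{2} \cdot 1}{2 V} = \frac{1}{2 V} \left(V + \frac{1}{2}\right) = \frac{1}{2 V} \left(\frac{1}{2} + V\right) = \frac{\frac{1}{2} + V}{2 V}$)
$b{\left(84,77 \right)} + W{\left(146 \right)} = -198 + \frac{1 + 2 \cdot 146}{4 \cdot 146} = -198 + \frac{1}{4} \cdot \frac{1}{146} \left(1 + 292\right) = -198 + \frac{1}{4} \cdot \frac{1}{146} \cdot 293 = -198 + \frac{293}{584} = - \frac{115339}{584}$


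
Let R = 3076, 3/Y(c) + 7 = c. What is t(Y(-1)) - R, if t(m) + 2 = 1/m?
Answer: -9242/3 ≈ -3080.7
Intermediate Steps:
Y(c) = 3/(-7 + c)
t(m) = -2 + 1/m
t(Y(-1)) - R = (-2 + 1/(3/(-7 - 1))) - 1*3076 = (-2 + 1/(3/(-8))) - 3076 = (-2 + 1/(3*(-⅛))) - 3076 = (-2 + 1/(-3/8)) - 3076 = (-2 - 8/3) - 3076 = -14/3 - 3076 = -9242/3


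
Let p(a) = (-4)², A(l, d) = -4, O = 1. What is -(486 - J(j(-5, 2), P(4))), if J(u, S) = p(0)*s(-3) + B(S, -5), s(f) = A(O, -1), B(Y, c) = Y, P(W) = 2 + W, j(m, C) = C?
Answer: -544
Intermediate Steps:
s(f) = -4
p(a) = 16
J(u, S) = -64 + S (J(u, S) = 16*(-4) + S = -64 + S)
-(486 - J(j(-5, 2), P(4))) = -(486 - (-64 + (2 + 4))) = -(486 - (-64 + 6)) = -(486 - 1*(-58)) = -(486 + 58) = -1*544 = -544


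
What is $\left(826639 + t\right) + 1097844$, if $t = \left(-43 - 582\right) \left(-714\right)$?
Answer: $2370733$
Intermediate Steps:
$t = 446250$ ($t = \left(-625\right) \left(-714\right) = 446250$)
$\left(826639 + t\right) + 1097844 = \left(826639 + 446250\right) + 1097844 = 1272889 + 1097844 = 2370733$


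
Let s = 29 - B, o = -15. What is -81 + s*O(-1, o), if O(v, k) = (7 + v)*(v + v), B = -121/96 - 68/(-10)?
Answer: -14501/40 ≈ -362.52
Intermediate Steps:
B = 2659/480 (B = -121*1/96 - 68*(-⅒) = -121/96 + 34/5 = 2659/480 ≈ 5.5396)
s = 11261/480 (s = 29 - 1*2659/480 = 29 - 2659/480 = 11261/480 ≈ 23.460)
O(v, k) = 2*v*(7 + v) (O(v, k) = (7 + v)*(2*v) = 2*v*(7 + v))
-81 + s*O(-1, o) = -81 + 11261*(2*(-1)*(7 - 1))/480 = -81 + 11261*(2*(-1)*6)/480 = -81 + (11261/480)*(-12) = -81 - 11261/40 = -14501/40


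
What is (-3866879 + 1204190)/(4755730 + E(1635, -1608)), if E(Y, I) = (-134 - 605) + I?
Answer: -887563/1584461 ≈ -0.56017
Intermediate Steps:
E(Y, I) = -739 + I
(-3866879 + 1204190)/(4755730 + E(1635, -1608)) = (-3866879 + 1204190)/(4755730 + (-739 - 1608)) = -2662689/(4755730 - 2347) = -2662689/4753383 = -2662689*1/4753383 = -887563/1584461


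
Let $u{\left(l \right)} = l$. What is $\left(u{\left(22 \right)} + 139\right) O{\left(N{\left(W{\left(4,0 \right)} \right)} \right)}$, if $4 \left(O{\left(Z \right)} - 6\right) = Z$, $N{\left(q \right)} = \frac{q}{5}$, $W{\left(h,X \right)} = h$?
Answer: $\frac{4991}{5} \approx 998.2$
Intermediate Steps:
$N{\left(q \right)} = \frac{q}{5}$ ($N{\left(q \right)} = q \frac{1}{5} = \frac{q}{5}$)
$O{\left(Z \right)} = 6 + \frac{Z}{4}$
$\left(u{\left(22 \right)} + 139\right) O{\left(N{\left(W{\left(4,0 \right)} \right)} \right)} = \left(22 + 139\right) \left(6 + \frac{\frac{1}{5} \cdot 4}{4}\right) = 161 \left(6 + \frac{1}{4} \cdot \frac{4}{5}\right) = 161 \left(6 + \frac{1}{5}\right) = 161 \cdot \frac{31}{5} = \frac{4991}{5}$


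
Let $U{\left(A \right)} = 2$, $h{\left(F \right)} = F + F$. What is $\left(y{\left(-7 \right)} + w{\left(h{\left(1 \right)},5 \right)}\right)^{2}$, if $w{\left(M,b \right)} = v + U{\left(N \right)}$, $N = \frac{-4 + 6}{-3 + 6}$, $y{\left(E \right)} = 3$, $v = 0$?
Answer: $25$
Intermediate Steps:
$N = \frac{2}{3} \approx 0.66667$
$h{\left(F \right)} = 2 F$
$w{\left(M,b \right)} = 2$ ($w{\left(M,b \right)} = 0 + 2 = 2$)
$\left(y{\left(-7 \right)} + w{\left(h{\left(1 \right)},5 \right)}\right)^{2} = \left(3 + 2\right)^{2} = 5^{2} = 25$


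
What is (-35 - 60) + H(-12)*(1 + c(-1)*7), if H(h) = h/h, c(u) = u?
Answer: -101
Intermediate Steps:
H(h) = 1
(-35 - 60) + H(-12)*(1 + c(-1)*7) = (-35 - 60) + 1*(1 - 1*7) = -95 + 1*(1 - 7) = -95 + 1*(-6) = -95 - 6 = -101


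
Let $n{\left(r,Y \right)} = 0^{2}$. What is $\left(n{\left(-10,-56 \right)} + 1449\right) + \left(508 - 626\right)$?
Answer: $1331$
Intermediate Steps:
$n{\left(r,Y \right)} = 0$
$\left(n{\left(-10,-56 \right)} + 1449\right) + \left(508 - 626\right) = \left(0 + 1449\right) + \left(508 - 626\right) = 1449 + \left(508 - 626\right) = 1449 - 118 = 1331$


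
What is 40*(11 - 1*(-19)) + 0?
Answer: 1200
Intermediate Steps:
40*(11 - 1*(-19)) + 0 = 40*(11 + 19) + 0 = 40*30 + 0 = 1200 + 0 = 1200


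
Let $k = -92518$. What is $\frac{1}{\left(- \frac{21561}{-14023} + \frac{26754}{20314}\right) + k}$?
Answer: $- \frac{20347373}{1882440172250} \approx -1.0809 \cdot 10^{-5}$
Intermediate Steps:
$\frac{1}{\left(- \frac{21561}{-14023} + \frac{26754}{20314}\right) + k} = \frac{1}{\left(- \frac{21561}{-14023} + \frac{26754}{20314}\right) - 92518} = \frac{1}{\left(\left(-21561\right) \left(- \frac{1}{14023}\right) + 26754 \cdot \frac{1}{20314}\right) - 92518} = \frac{1}{\left(\frac{21561}{14023} + \frac{1911}{1451}\right) - 92518} = \frac{1}{\frac{58082964}{20347373} - 92518} = \frac{1}{- \frac{1882440172250}{20347373}} = - \frac{20347373}{1882440172250}$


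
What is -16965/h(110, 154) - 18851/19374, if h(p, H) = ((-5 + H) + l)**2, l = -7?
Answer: -354395737/195328668 ≈ -1.8144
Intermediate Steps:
h(p, H) = (-12 + H)**2 (h(p, H) = ((-5 + H) - 7)**2 = (-12 + H)**2)
-16965/h(110, 154) - 18851/19374 = -16965/(-12 + 154)**2 - 18851/19374 = -16965/(142**2) - 18851*1/19374 = -16965/20164 - 18851/19374 = -354395737/195328668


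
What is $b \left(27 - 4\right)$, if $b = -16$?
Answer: $-368$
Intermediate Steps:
$b \left(27 - 4\right) = - 16 \left(27 - 4\right) = \left(-16\right) 23 = -368$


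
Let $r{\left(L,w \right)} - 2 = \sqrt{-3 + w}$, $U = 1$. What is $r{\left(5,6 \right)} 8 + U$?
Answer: $17 + 8 \sqrt{3} \approx 30.856$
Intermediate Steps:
$r{\left(L,w \right)} = 2 + \sqrt{-3 + w}$
$r{\left(5,6 \right)} 8 + U = \left(2 + \sqrt{-3 + 6}\right) 8 + 1 = \left(2 + \sqrt{3}\right) 8 + 1 = \left(16 + 8 \sqrt{3}\right) + 1 = 17 + 8 \sqrt{3}$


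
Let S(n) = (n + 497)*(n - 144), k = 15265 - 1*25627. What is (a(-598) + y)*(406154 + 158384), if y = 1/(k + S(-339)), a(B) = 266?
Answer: 6507941844235/43338 ≈ 1.5017e+8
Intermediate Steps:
k = -10362 (k = 15265 - 25627 = -10362)
S(n) = (-144 + n)*(497 + n) (S(n) = (497 + n)*(-144 + n) = (-144 + n)*(497 + n))
y = -1/86676 (y = 1/(-10362 + (-71568 + (-339)² + 353*(-339))) = 1/(-10362 + (-71568 + 114921 - 119667)) = 1/(-10362 - 76314) = 1/(-86676) = -1/86676 ≈ -1.1537e-5)
(a(-598) + y)*(406154 + 158384) = (266 - 1/86676)*(406154 + 158384) = (23055815/86676)*564538 = 6507941844235/43338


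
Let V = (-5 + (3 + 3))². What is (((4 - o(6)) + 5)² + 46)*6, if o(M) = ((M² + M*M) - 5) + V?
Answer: 21162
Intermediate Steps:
V = 1 (V = (-5 + 6)² = 1² = 1)
o(M) = -4 + 2*M² (o(M) = ((M² + M*M) - 5) + 1 = ((M² + M²) - 5) + 1 = (2*M² - 5) + 1 = (-5 + 2*M²) + 1 = -4 + 2*M²)
(((4 - o(6)) + 5)² + 46)*6 = (((4 - (-4 + 2*6²)) + 5)² + 46)*6 = (((4 - (-4 + 2*36)) + 5)² + 46)*6 = (((4 - (-4 + 72)) + 5)² + 46)*6 = (((4 - 1*68) + 5)² + 46)*6 = (((4 - 68) + 5)² + 46)*6 = ((-64 + 5)² + 46)*6 = ((-59)² + 46)*6 = (3481 + 46)*6 = 3527*6 = 21162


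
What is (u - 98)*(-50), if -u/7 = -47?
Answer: -11550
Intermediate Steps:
u = 329 (u = -7*(-47) = 329)
(u - 98)*(-50) = (329 - 98)*(-50) = 231*(-50) = -11550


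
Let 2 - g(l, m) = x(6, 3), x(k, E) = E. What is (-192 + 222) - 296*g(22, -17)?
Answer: 326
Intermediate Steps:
g(l, m) = -1 (g(l, m) = 2 - 1*3 = 2 - 3 = -1)
(-192 + 222) - 296*g(22, -17) = (-192 + 222) - 296*(-1) = 30 + 296 = 326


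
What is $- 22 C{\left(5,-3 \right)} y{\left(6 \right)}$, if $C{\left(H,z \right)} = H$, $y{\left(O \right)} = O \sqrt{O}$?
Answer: $- 660 \sqrt{6} \approx -1616.7$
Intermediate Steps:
$y{\left(O \right)} = O^{\frac{3}{2}}$
$- 22 C{\left(5,-3 \right)} y{\left(6 \right)} = \left(-22\right) 5 \cdot 6^{\frac{3}{2}} = - 110 \cdot 6 \sqrt{6} = - 660 \sqrt{6}$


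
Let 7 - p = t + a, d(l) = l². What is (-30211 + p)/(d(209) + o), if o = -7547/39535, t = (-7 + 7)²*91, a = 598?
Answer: -608878535/863460394 ≈ -0.70516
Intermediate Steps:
t = 0 (t = 0²*91 = 0*91 = 0)
o = -7547/39535 (o = -7547*1/39535 = -7547/39535 ≈ -0.19089)
p = -591 (p = 7 - (0 + 598) = 7 - 1*598 = 7 - 598 = -591)
(-30211 + p)/(d(209) + o) = (-30211 - 591)/(209² - 7547/39535) = -30802/(43681 - 7547/39535) = -30802/1726920788/39535 = -30802*39535/1726920788 = -608878535/863460394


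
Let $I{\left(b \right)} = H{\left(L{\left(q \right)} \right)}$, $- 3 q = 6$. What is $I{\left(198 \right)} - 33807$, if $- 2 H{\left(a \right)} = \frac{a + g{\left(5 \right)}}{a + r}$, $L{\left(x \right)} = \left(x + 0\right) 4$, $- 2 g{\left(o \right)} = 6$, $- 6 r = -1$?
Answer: $- \frac{1588962}{47} \approx -33808.0$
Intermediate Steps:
$r = \frac{1}{6}$ ($r = \left(- \frac{1}{6}\right) \left(-1\right) = \frac{1}{6} \approx 0.16667$)
$q = -2$ ($q = \left(- \frac{1}{3}\right) 6 = -2$)
$g{\left(o \right)} = -3$ ($g{\left(o \right)} = \left(- \frac{1}{2}\right) 6 = -3$)
$L{\left(x \right)} = 4 x$ ($L{\left(x \right)} = x 4 = 4 x$)
$H{\left(a \right)} = - \frac{-3 + a}{2 \left(\frac{1}{6} + a\right)}$ ($H{\left(a \right)} = - \frac{\left(a - 3\right) \frac{1}{a + \frac{1}{6}}}{2} = - \frac{\left(-3 + a\right) \frac{1}{\frac{1}{6} + a}}{2} = - \frac{\frac{1}{\frac{1}{6} + a} \left(-3 + a\right)}{2} = - \frac{-3 + a}{2 \left(\frac{1}{6} + a\right)}$)
$I{\left(b \right)} = - \frac{33}{47}$ ($I{\left(b \right)} = \frac{3 \left(3 - 4 \left(-2\right)\right)}{1 + 6 \cdot 4 \left(-2\right)} = \frac{3 \left(3 - -8\right)}{1 + 6 \left(-8\right)} = \frac{3 \left(3 + 8\right)}{1 - 48} = 3 \frac{1}{-47} \cdot 11 = 3 \left(- \frac{1}{47}\right) 11 = - \frac{33}{47}$)
$I{\left(198 \right)} - 33807 = - \frac{33}{47} - 33807 = - \frac{1588962}{47}$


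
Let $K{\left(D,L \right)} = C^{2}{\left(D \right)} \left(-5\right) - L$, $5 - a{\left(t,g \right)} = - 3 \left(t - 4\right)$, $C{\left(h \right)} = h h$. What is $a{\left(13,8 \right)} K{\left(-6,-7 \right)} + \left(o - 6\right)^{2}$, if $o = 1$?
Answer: $-207111$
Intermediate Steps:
$C{\left(h \right)} = h^{2}$
$a{\left(t,g \right)} = -7 + 3 t$ ($a{\left(t,g \right)} = 5 - - 3 \left(t - 4\right) = 5 - - 3 \left(-4 + t\right) = 5 - \left(12 - 3 t\right) = 5 + \left(-12 + 3 t\right) = -7 + 3 t$)
$K{\left(D,L \right)} = - L - 5 D^{4}$ ($K{\left(D,L \right)} = \left(D^{2}\right)^{2} \left(-5\right) - L = D^{4} \left(-5\right) - L = - 5 D^{4} - L = - L - 5 D^{4}$)
$a{\left(13,8 \right)} K{\left(-6,-7 \right)} + \left(o - 6\right)^{2} = \left(-7 + 3 \cdot 13\right) \left(\left(-1\right) \left(-7\right) - 5 \left(-6\right)^{4}\right) + \left(1 - 6\right)^{2} = \left(-7 + 39\right) \left(7 - 6480\right) + \left(-5\right)^{2} = 32 \left(7 - 6480\right) + 25 = 32 \left(-6473\right) + 25 = -207136 + 25 = -207111$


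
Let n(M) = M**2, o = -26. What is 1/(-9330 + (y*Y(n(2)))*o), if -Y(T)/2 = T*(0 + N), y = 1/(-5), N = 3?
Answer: -5/47274 ≈ -0.00010577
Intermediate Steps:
y = -1/5 ≈ -0.20000
Y(T) = -6*T (Y(T) = -2*T*(0 + 3) = -2*T*3 = -6*T)
1/(-9330 + (y*Y(n(2)))*o) = 1/(-9330 - (-6)*2**2/5*(-26)) = 1/(-9330 - (-6)*4/5*(-26)) = 1/(-9330 - 1/5*(-24)*(-26)) = 1/(-9330 + (24/5)*(-26)) = 1/(-9330 - 624/5) = 1/(-47274/5) = -5/47274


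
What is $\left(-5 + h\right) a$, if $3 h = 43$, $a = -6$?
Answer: $-56$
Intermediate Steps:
$h = \frac{43}{3}$ ($h = \frac{1}{3} \cdot 43 = \frac{43}{3} \approx 14.333$)
$\left(-5 + h\right) a = \left(-5 + \frac{43}{3}\right) \left(-6\right) = \frac{28}{3} \left(-6\right) = -56$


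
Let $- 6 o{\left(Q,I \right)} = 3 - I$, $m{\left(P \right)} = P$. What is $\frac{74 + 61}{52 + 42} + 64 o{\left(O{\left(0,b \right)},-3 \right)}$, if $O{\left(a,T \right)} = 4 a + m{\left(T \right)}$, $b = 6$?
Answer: $- \frac{5881}{94} \approx -62.564$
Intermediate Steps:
$O{\left(a,T \right)} = T + 4 a$ ($O{\left(a,T \right)} = 4 a + T = T + 4 a$)
$o{\left(Q,I \right)} = - \frac{1}{2} + \frac{I}{6}$ ($o{\left(Q,I \right)} = - \frac{3 - I}{6} = - \frac{1}{2} + \frac{I}{6}$)
$\frac{74 + 61}{52 + 42} + 64 o{\left(O{\left(0,b \right)},-3 \right)} = \frac{74 + 61}{52 + 42} + 64 \left(- \frac{1}{2} + \frac{1}{6} \left(-3\right)\right) = \frac{135}{94} + 64 \left(- \frac{1}{2} - \frac{1}{2}\right) = 135 \cdot \frac{1}{94} + 64 \left(-1\right) = \frac{135}{94} - 64 = - \frac{5881}{94}$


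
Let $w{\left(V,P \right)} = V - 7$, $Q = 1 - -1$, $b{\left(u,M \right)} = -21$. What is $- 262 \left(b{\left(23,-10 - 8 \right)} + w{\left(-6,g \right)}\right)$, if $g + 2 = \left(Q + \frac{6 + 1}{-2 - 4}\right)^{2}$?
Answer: $8908$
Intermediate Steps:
$Q = 2$ ($Q = 1 + 1 = 2$)
$g = - \frac{47}{36}$ ($g = -2 + \left(2 + \frac{6 + 1}{-2 - 4}\right)^{2} = -2 + \left(2 + \frac{7}{-6}\right)^{2} = -2 + \left(2 + 7 \left(- \frac{1}{6}\right)\right)^{2} = -2 + \left(2 - \frac{7}{6}\right)^{2} = -2 + \left(\frac{5}{6}\right)^{2} = -2 + \frac{25}{36} = - \frac{47}{36} \approx -1.3056$)
$w{\left(V,P \right)} = -7 + V$
$- 262 \left(b{\left(23,-10 - 8 \right)} + w{\left(-6,g \right)}\right) = - 262 \left(-21 - 13\right) = \left(-262\right) \left(-34\right) = 8908$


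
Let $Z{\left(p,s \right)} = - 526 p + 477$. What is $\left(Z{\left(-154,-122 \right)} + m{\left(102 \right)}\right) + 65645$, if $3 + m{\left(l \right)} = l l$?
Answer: $157527$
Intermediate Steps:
$m{\left(l \right)} = -3 + l^{2}$ ($m{\left(l \right)} = -3 + l l = -3 + l^{2}$)
$Z{\left(p,s \right)} = 477 - 526 p$
$\left(Z{\left(-154,-122 \right)} + m{\left(102 \right)}\right) + 65645 = \left(\left(477 - -81004\right) - \left(3 - 102^{2}\right)\right) + 65645 = \left(\left(477 + 81004\right) + \left(-3 + 10404\right)\right) + 65645 = \left(81481 + 10401\right) + 65645 = 91882 + 65645 = 157527$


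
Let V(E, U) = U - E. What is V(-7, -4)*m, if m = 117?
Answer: 351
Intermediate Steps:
V(-7, -4)*m = (-4 - 1*(-7))*117 = (-4 + 7)*117 = 3*117 = 351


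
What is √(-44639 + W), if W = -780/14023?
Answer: I*√8778026067971/14023 ≈ 211.28*I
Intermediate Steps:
W = -780/14023 (W = -780*1/14023 = -780/14023 ≈ -0.055623)
√(-44639 + W) = √(-44639 - 780/14023) = √(-625973477/14023) = I*√8778026067971/14023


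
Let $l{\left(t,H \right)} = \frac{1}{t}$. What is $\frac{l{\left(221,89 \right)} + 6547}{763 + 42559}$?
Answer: $\frac{723444}{4787081} \approx 0.15112$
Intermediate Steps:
$\frac{l{\left(221,89 \right)} + 6547}{763 + 42559} = \frac{\frac{1}{221} + 6547}{763 + 42559} = \frac{\frac{1}{221} + 6547}{43322} = \frac{1446888}{221} \cdot \frac{1}{43322} = \frac{723444}{4787081}$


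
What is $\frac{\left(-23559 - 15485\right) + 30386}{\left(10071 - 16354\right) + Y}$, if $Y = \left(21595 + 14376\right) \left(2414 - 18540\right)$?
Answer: $\frac{8658}{580074629} \approx 1.4926 \cdot 10^{-5}$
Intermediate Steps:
$Y = -580068346$ ($Y = 35971 \left(-16126\right) = -580068346$)
$\frac{\left(-23559 - 15485\right) + 30386}{\left(10071 - 16354\right) + Y} = \frac{\left(-23559 - 15485\right) + 30386}{\left(10071 - 16354\right) - 580068346} = \frac{-39044 + 30386}{\left(10071 - 16354\right) - 580068346} = - \frac{8658}{-6283 - 580068346} = - \frac{8658}{-580074629} = \left(-8658\right) \left(- \frac{1}{580074629}\right) = \frac{8658}{580074629}$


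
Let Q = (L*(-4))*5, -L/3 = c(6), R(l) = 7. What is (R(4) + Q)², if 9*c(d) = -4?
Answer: 3481/9 ≈ 386.78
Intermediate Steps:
c(d) = -4/9 (c(d) = (⅑)*(-4) = -4/9)
L = 4/3 (L = -3*(-4/9) = 4/3 ≈ 1.3333)
Q = -80/3 (Q = ((4/3)*(-4))*5 = -16/3*5 = -80/3 ≈ -26.667)
(R(4) + Q)² = (7 - 80/3)² = (-59/3)² = 3481/9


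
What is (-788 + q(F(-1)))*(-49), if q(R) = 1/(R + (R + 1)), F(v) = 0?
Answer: 38563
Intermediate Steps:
q(R) = 1/(1 + 2*R) (q(R) = 1/(R + (1 + R)) = 1/(1 + 2*R))
(-788 + q(F(-1)))*(-49) = (-788 + 1/(1 + 2*0))*(-49) = (-788 + 1/(1 + 0))*(-49) = (-788 + 1/1)*(-49) = (-788 + 1)*(-49) = -787*(-49) = 38563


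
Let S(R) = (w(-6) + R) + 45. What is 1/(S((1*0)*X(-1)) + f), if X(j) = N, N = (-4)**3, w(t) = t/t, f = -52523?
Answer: -1/52477 ≈ -1.9056e-5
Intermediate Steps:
w(t) = 1
N = -64
X(j) = -64
S(R) = 46 + R (S(R) = (1 + R) + 45 = 46 + R)
1/(S((1*0)*X(-1)) + f) = 1/((46 + (1*0)*(-64)) - 52523) = 1/((46 + 0*(-64)) - 52523) = 1/((46 + 0) - 52523) = 1/(46 - 52523) = 1/(-52477) = -1/52477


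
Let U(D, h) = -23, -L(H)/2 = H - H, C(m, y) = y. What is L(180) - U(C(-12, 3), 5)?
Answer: 23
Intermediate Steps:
L(H) = 0 (L(H) = -2*(H - H) = -2*0 = 0)
L(180) - U(C(-12, 3), 5) = 0 - 1*(-23) = 0 + 23 = 23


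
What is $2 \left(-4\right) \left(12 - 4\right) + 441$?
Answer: $377$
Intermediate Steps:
$2 \left(-4\right) \left(12 - 4\right) + 441 = \left(-8\right) 8 + 441 = -64 + 441 = 377$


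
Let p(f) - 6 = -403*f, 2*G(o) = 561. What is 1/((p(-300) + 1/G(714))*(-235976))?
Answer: -561/16005843369568 ≈ -3.5050e-11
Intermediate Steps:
G(o) = 561/2 (G(o) = (1/2)*561 = 561/2)
p(f) = 6 - 403*f
1/((p(-300) + 1/G(714))*(-235976)) = 1/(((6 - 403*(-300)) + 1/(561/2))*(-235976)) = -1/235976/((6 + 120900) + 2/561) = -1/235976/(120906 + 2/561) = -1/235976/(67828268/561) = (561/67828268)*(-1/235976) = -561/16005843369568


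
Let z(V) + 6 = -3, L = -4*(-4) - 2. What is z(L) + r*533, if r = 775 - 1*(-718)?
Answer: 795760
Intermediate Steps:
r = 1493 (r = 775 + 718 = 1493)
L = 14 (L = 16 - 2 = 14)
z(V) = -9 (z(V) = -6 - 3 = -9)
z(L) + r*533 = -9 + 1493*533 = -9 + 795769 = 795760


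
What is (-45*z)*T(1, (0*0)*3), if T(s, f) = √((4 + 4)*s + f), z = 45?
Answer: -4050*√2 ≈ -5727.6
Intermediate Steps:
T(s, f) = √(f + 8*s) (T(s, f) = √(8*s + f) = √(f + 8*s))
(-45*z)*T(1, (0*0)*3) = (-45*45)*√((0*0)*3 + 8*1) = -2025*√(0*3 + 8) = -2025*√(0 + 8) = -4050*√2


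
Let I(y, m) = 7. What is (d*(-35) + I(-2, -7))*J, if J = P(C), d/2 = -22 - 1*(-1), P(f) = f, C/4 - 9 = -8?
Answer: 5908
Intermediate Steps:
C = 4 (C = 36 + 4*(-8) = 36 - 32 = 4)
d = -42 (d = 2*(-22 - 1*(-1)) = 2*(-22 + 1) = 2*(-21) = -42)
J = 4
(d*(-35) + I(-2, -7))*J = (-42*(-35) + 7)*4 = (1470 + 7)*4 = 1477*4 = 5908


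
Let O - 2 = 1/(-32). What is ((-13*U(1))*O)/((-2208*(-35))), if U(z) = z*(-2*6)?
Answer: 117/29440 ≈ 0.0039742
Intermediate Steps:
O = 63/32 (O = 2 + 1/(-32) = 2 - 1/32 = 63/32 ≈ 1.9688)
U(z) = -12*z (U(z) = z*(-12) = -12*z)
((-13*U(1))*O)/((-2208*(-35))) = (-(-156)*(63/32))/((-2208*(-35))) = (-13*(-12)*(63/32))/77280 = (156*(63/32))*(1/77280) = (2457/8)*(1/77280) = 117/29440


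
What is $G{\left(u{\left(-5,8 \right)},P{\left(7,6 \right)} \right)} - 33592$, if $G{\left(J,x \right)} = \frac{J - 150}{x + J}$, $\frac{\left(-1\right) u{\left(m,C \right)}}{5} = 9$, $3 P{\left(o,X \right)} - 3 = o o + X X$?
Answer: $- \frac{1578239}{47} \approx -33580.0$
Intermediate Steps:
$P{\left(o,X \right)} = 1 + \frac{X^{2}}{3} + \frac{o^{2}}{3}$ ($P{\left(o,X \right)} = 1 + \frac{o o + X X}{3} = 1 + \frac{o^{2} + X^{2}}{3} = 1 + \frac{X^{2} + o^{2}}{3} = 1 + \left(\frac{X^{2}}{3} + \frac{o^{2}}{3}\right) = 1 + \frac{X^{2}}{3} + \frac{o^{2}}{3}$)
$u{\left(m,C \right)} = -45$ ($u{\left(m,C \right)} = \left(-5\right) 9 = -45$)
$G{\left(J,x \right)} = \frac{-150 + J}{J + x}$
$G{\left(u{\left(-5,8 \right)},P{\left(7,6 \right)} \right)} - 33592 = \frac{-150 - 45}{-45 + \left(1 + \frac{6^{2}}{3} + \frac{7^{2}}{3}\right)} - 33592 = \frac{1}{-45 + \left(1 + \frac{1}{3} \cdot 36 + \frac{1}{3} \cdot 49\right)} \left(-195\right) - 33592 = \frac{1}{-45 + \left(1 + 12 + \frac{49}{3}\right)} \left(-195\right) - 33592 = \frac{1}{-45 + \frac{88}{3}} \left(-195\right) - 33592 = \frac{1}{- \frac{47}{3}} \left(-195\right) - 33592 = \left(- \frac{3}{47}\right) \left(-195\right) - 33592 = \frac{585}{47} - 33592 = - \frac{1578239}{47}$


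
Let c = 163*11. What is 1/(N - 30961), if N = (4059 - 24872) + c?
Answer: -1/49981 ≈ -2.0008e-5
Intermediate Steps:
c = 1793
N = -19020 (N = (4059 - 24872) + 1793 = -20813 + 1793 = -19020)
1/(N - 30961) = 1/(-19020 - 30961) = 1/(-49981) = -1/49981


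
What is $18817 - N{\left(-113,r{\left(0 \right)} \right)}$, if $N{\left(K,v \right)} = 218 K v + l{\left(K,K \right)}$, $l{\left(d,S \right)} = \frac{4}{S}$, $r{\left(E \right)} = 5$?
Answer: $\frac{16044535}{113} \approx 1.4199 \cdot 10^{5}$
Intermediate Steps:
$N{\left(K,v \right)} = \frac{4}{K} + 218 K v$ ($N{\left(K,v \right)} = 218 K v + \frac{4}{K} = \frac{4}{K} + 218 K v$)
$18817 - N{\left(-113,r{\left(0 \right)} \right)} = 18817 - \left(\frac{4}{-113} + 218 \left(-113\right) 5\right) = 18817 - \left(4 \left(- \frac{1}{113}\right) - 123170\right) = 18817 - \left(- \frac{4}{113} - 123170\right) = 18817 - - \frac{13918214}{113} = 18817 + \frac{13918214}{113} = \frac{16044535}{113}$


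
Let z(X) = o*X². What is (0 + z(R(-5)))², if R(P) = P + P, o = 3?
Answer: 90000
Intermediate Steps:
R(P) = 2*P
z(X) = 3*X²
(0 + z(R(-5)))² = (0 + 3*(2*(-5))²)² = (0 + 3*(-10)²)² = (0 + 3*100)² = (0 + 300)² = 300² = 90000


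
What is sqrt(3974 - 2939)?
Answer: 3*sqrt(115) ≈ 32.171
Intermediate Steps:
sqrt(3974 - 2939) = sqrt(1035) = 3*sqrt(115)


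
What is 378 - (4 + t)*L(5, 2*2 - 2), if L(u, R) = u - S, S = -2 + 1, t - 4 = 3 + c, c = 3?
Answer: 294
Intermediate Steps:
t = 10 (t = 4 + (3 + 3) = 4 + 6 = 10)
S = -1
L(u, R) = 1 + u (L(u, R) = u - 1*(-1) = u + 1 = 1 + u)
378 - (4 + t)*L(5, 2*2 - 2) = 378 - (4 + 10)*(1 + 5) = 378 - 14*6 = 378 - 1*84 = 378 - 84 = 294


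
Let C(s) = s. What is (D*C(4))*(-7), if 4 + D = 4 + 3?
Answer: -84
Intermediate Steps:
D = 3 (D = -4 + (4 + 3) = -4 + 7 = 3)
(D*C(4))*(-7) = (3*4)*(-7) = 12*(-7) = -84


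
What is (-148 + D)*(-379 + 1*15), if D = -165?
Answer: 113932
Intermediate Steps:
(-148 + D)*(-379 + 1*15) = (-148 - 165)*(-379 + 1*15) = -313*(-379 + 15) = -313*(-364) = 113932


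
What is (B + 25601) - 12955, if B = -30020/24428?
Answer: 77221617/6107 ≈ 12645.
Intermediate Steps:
B = -7505/6107 (B = -30020*1/24428 = -7505/6107 ≈ -1.2289)
(B + 25601) - 12955 = (-7505/6107 + 25601) - 12955 = 156337802/6107 - 12955 = 77221617/6107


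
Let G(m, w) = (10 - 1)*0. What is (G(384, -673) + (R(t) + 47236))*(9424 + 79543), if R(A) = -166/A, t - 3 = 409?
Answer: 865696329411/206 ≈ 4.2024e+9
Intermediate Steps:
t = 412 (t = 3 + 409 = 412)
G(m, w) = 0 (G(m, w) = 9*0 = 0)
(G(384, -673) + (R(t) + 47236))*(9424 + 79543) = (0 + (-166/412 + 47236))*(9424 + 79543) = (0 + (-166*1/412 + 47236))*88967 = (0 + (-83/206 + 47236))*88967 = (0 + 9730533/206)*88967 = (9730533/206)*88967 = 865696329411/206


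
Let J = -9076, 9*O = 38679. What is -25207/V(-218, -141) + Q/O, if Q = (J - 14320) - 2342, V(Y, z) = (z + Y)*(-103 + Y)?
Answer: -9223057997/1485776427 ≈ -6.2076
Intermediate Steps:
O = 12893/3 (O = (⅑)*38679 = 12893/3 ≈ 4297.7)
V(Y, z) = (-103 + Y)*(Y + z) (V(Y, z) = (Y + z)*(-103 + Y) = (-103 + Y)*(Y + z))
Q = -25738 (Q = (-9076 - 14320) - 2342 = -23396 - 2342 = -25738)
-25207/V(-218, -141) + Q/O = -25207/((-218)² - 103*(-218) - 103*(-141) - 218*(-141)) - 25738/12893/3 = -25207/(47524 + 22454 + 14523 + 30738) - 25738*3/12893 = -25207/115239 - 77214/12893 = -9223057997/1485776427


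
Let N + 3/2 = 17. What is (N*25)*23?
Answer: 17825/2 ≈ 8912.5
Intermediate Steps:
N = 31/2 (N = -3/2 + 17 = 31/2 ≈ 15.500)
(N*25)*23 = ((31/2)*25)*23 = (775/2)*23 = 17825/2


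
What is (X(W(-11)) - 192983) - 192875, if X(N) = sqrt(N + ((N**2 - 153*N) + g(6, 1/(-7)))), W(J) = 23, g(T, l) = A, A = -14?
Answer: -385858 + I*sqrt(2981) ≈ -3.8586e+5 + 54.599*I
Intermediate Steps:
g(T, l) = -14
X(N) = sqrt(-14 + N**2 - 152*N) (X(N) = sqrt(N + ((N**2 - 153*N) - 14)) = sqrt(N + (-14 + N**2 - 153*N)) = sqrt(-14 + N**2 - 152*N))
(X(W(-11)) - 192983) - 192875 = (sqrt(-14 + 23**2 - 152*23) - 192983) - 192875 = (sqrt(-14 + 529 - 3496) - 192983) - 192875 = (sqrt(-2981) - 192983) - 192875 = (I*sqrt(2981) - 192983) - 192875 = (-192983 + I*sqrt(2981)) - 192875 = -385858 + I*sqrt(2981)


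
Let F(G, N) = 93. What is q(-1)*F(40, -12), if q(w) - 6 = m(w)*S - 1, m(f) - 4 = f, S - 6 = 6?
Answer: 3813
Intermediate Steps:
S = 12 (S = 6 + 6 = 12)
m(f) = 4 + f
q(w) = 53 + 12*w (q(w) = 6 + ((4 + w)*12 - 1) = 6 + ((48 + 12*w) - 1) = 6 + (47 + 12*w) = 53 + 12*w)
q(-1)*F(40, -12) = (53 + 12*(-1))*93 = (53 - 12)*93 = 41*93 = 3813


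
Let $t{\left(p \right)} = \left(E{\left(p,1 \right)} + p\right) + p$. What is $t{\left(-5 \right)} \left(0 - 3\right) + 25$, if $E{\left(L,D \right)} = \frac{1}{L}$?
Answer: $\frac{278}{5} \approx 55.6$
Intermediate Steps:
$t{\left(p \right)} = \frac{1}{p} + 2 p$ ($t{\left(p \right)} = \left(\frac{1}{p} + p\right) + p = \left(p + \frac{1}{p}\right) + p = \frac{1}{p} + 2 p$)
$t{\left(-5 \right)} \left(0 - 3\right) + 25 = \left(\frac{1}{-5} + 2 \left(-5\right)\right) \left(0 - 3\right) + 25 = \left(- \frac{1}{5} - 10\right) \left(0 - 3\right) + 25 = \left(- \frac{51}{5}\right) \left(-3\right) + 25 = \frac{153}{5} + 25 = \frac{278}{5}$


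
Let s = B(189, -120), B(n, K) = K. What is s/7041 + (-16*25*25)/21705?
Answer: -4867640/10188327 ≈ -0.47777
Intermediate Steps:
s = -120
s/7041 + (-16*25*25)/21705 = -120/7041 + (-16*25*25)/21705 = -120*1/7041 - 400*25*(1/21705) = -40/2347 - 10000*1/21705 = -40/2347 - 2000/4341 = -4867640/10188327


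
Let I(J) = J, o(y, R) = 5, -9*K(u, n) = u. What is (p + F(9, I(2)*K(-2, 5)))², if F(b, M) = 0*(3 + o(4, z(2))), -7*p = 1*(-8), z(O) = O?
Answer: 64/49 ≈ 1.3061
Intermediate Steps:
K(u, n) = -u/9
p = 8/7 (p = -(-8)/7 = -⅐*(-8) = 8/7 ≈ 1.1429)
F(b, M) = 0 (F(b, M) = 0*(3 + 5) = 0*8 = 0)
(p + F(9, I(2)*K(-2, 5)))² = (8/7 + 0)² = (8/7)² = 64/49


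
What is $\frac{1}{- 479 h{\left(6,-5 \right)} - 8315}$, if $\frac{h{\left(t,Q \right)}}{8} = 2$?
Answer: $- \frac{1}{15979} \approx -6.2582 \cdot 10^{-5}$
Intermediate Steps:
$h{\left(t,Q \right)} = 16$ ($h{\left(t,Q \right)} = 8 \cdot 2 = 16$)
$\frac{1}{- 479 h{\left(6,-5 \right)} - 8315} = \frac{1}{\left(-479\right) 16 - 8315} = \frac{1}{-7664 - 8315} = \frac{1}{-15979} = - \frac{1}{15979}$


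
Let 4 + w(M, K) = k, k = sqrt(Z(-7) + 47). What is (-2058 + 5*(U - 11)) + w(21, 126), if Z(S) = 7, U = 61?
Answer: -1812 + 3*sqrt(6) ≈ -1804.7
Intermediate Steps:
k = 3*sqrt(6) (k = sqrt(7 + 47) = sqrt(54) = 3*sqrt(6) ≈ 7.3485)
w(M, K) = -4 + 3*sqrt(6)
(-2058 + 5*(U - 11)) + w(21, 126) = (-2058 + 5*(61 - 11)) + (-4 + 3*sqrt(6)) = (-2058 + 5*50) + (-4 + 3*sqrt(6)) = (-2058 + 250) + (-4 + 3*sqrt(6)) = -1808 + (-4 + 3*sqrt(6)) = -1812 + 3*sqrt(6)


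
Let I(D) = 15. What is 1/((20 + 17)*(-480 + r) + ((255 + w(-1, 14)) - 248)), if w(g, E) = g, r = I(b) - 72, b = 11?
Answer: -1/19863 ≈ -5.0345e-5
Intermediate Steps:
r = -57 (r = 15 - 72 = -57)
1/((20 + 17)*(-480 + r) + ((255 + w(-1, 14)) - 248)) = 1/((20 + 17)*(-480 - 57) + ((255 - 1) - 248)) = 1/(37*(-537) + (254 - 248)) = 1/(-19869 + 6) = 1/(-19863) = -1/19863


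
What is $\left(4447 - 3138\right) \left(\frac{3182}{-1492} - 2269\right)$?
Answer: $- \frac{2217792885}{746} \approx -2.9729 \cdot 10^{6}$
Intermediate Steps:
$\left(4447 - 3138\right) \left(\frac{3182}{-1492} - 2269\right) = 1309 \left(3182 \left(- \frac{1}{1492}\right) - 2269\right) = 1309 \left(- \frac{1591}{746} - 2269\right) = 1309 \left(- \frac{1694265}{746}\right) = - \frac{2217792885}{746}$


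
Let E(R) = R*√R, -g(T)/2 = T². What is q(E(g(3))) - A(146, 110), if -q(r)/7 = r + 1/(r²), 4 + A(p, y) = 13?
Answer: -52481/5832 + 378*I*√2 ≈ -8.9988 + 534.57*I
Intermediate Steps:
g(T) = -2*T²
E(R) = R^(3/2)
A(p, y) = 9 (A(p, y) = -4 + 13 = 9)
q(r) = -7*r - 7/r² (q(r) = -7*(r + 1/(r²)) = -7*(r + r⁻²) = -7*r - 7/r²)
q(E(g(3))) - A(146, 110) = (-7*(-54*I*√2) - 7/((-2*3²)^(3/2))²) - 1*9 = (-7*(-54*I*√2) - 7/((-2*9)^(3/2))²) - 9 = (-(-378)*I*√2 - 7/((-18)^(3/2))²) - 9 = (-(-378)*I*√2 - 7/(-54*I*√2)²) - 9 = (378*I*√2 - 7*(-1/5832)) - 9 = (378*I*√2 + 7/5832) - 9 = (7/5832 + 378*I*√2) - 9 = -52481/5832 + 378*I*√2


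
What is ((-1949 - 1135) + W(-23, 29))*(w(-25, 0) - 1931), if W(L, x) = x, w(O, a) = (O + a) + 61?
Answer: 5789225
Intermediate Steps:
w(O, a) = 61 + O + a
((-1949 - 1135) + W(-23, 29))*(w(-25, 0) - 1931) = ((-1949 - 1135) + 29)*((61 - 25 + 0) - 1931) = (-3084 + 29)*(36 - 1931) = -3055*(-1895) = 5789225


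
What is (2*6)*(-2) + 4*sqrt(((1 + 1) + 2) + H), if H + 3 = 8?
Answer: -12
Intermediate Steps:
H = 5 (H = -3 + 8 = 5)
(2*6)*(-2) + 4*sqrt(((1 + 1) + 2) + H) = (2*6)*(-2) + 4*sqrt(((1 + 1) + 2) + 5) = 12*(-2) + 4*sqrt((2 + 2) + 5) = -24 + 4*sqrt(4 + 5) = -24 + 4*sqrt(9) = -24 + 4*3 = -24 + 12 = -12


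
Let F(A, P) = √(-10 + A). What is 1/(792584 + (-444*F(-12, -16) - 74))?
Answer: 132085/104679406182 + 37*I*√22/52339703091 ≈ 1.2618e-6 + 3.3158e-9*I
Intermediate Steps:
1/(792584 + (-444*F(-12, -16) - 74)) = 1/(792584 + (-444*√(-10 - 12) - 74)) = 1/(792584 + (-444*I*√22 - 74)) = 1/(792584 + (-74 - 444*I*√22)) = 1/(792510 - 444*I*√22)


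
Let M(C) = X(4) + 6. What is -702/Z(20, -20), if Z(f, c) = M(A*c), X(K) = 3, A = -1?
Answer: -78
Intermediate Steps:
M(C) = 9 (M(C) = 3 + 6 = 9)
Z(f, c) = 9
-702/Z(20, -20) = -702/9 = -702*1/9 = -78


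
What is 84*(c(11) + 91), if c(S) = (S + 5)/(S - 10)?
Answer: 8988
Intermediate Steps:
c(S) = (5 + S)/(-10 + S)
84*(c(11) + 91) = 84*((5 + 11)/(-10 + 11) + 91) = 84*(16/1 + 91) = 84*(1*16 + 91) = 84*(16 + 91) = 84*107 = 8988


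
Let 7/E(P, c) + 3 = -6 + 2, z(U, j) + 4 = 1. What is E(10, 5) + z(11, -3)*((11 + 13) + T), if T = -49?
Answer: 74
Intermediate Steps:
z(U, j) = -3 (z(U, j) = -4 + 1 = -3)
E(P, c) = -1 (E(P, c) = 7/(-3 + (-6 + 2)) = 7/(-3 - 4) = 7/(-7) = 7*(-1/7) = -1)
E(10, 5) + z(11, -3)*((11 + 13) + T) = -1 - 3*((11 + 13) - 49) = -1 - 3*(24 - 49) = -1 - 3*(-25) = -1 + 75 = 74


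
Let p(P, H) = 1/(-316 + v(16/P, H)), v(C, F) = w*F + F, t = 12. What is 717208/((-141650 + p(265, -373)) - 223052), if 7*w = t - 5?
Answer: -761674896/387313525 ≈ -1.9666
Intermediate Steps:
w = 1 (w = (12 - 5)/7 = (⅐)*7 = 1)
v(C, F) = 2*F (v(C, F) = 1*F + F = F + F = 2*F)
p(P, H) = 1/(-316 + 2*H)
717208/((-141650 + p(265, -373)) - 223052) = 717208/((-141650 + 1/(2*(-158 - 373))) - 223052) = 717208/((-141650 + (½)/(-531)) - 223052) = 717208/((-141650 + (½)*(-1/531)) - 223052) = 717208/((-141650 - 1/1062) - 223052) = 717208/(-150432301/1062 - 223052) = 717208/(-387313525/1062) = 717208*(-1062/387313525) = -761674896/387313525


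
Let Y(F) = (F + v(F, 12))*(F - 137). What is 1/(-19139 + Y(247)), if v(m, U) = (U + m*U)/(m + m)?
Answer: 247/2147337 ≈ 0.00011503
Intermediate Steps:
v(m, U) = (U + U*m)/(2*m) (v(m, U) = (U + U*m)/((2*m)) = (U + U*m)*(1/(2*m)) = (U + U*m)/(2*m))
Y(F) = (-137 + F)*(F + 6*(1 + F)/F) (Y(F) = (F + (½)*12*(1 + F)/F)*(F - 137) = (F + 6*(1 + F)/F)*(-137 + F) = (-137 + F)*(F + 6*(1 + F)/F))
1/(-19139 + Y(247)) = 1/(-19139 + (-816 + 247² - 822/247 - 131*247)) = 1/(-19139 + (-816 + 61009 - 822*1/247 - 32357)) = 1/(-19139 + (-816 + 61009 - 822/247 - 32357)) = 1/(-19139 + 6874670/247) = 1/(2147337/247) = 247/2147337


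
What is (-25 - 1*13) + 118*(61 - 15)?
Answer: 5390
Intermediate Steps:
(-25 - 1*13) + 118*(61 - 15) = (-25 - 13) + 118*46 = -38 + 5428 = 5390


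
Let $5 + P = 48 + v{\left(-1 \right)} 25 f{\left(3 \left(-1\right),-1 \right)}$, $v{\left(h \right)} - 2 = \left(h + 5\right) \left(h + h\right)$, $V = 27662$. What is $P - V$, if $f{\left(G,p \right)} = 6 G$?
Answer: $-24919$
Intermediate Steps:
$v{\left(h \right)} = 2 + 2 h \left(5 + h\right)$ ($v{\left(h \right)} = 2 + \left(h + 5\right) \left(h + h\right) = 2 + \left(5 + h\right) 2 h = 2 + 2 h \left(5 + h\right)$)
$P = 2743$ ($P = -5 + \left(48 + \left(2 + 2 \left(-1\right)^{2} + 10 \left(-1\right)\right) 25 \cdot 6 \cdot 3 \left(-1\right)\right) = -5 + \left(48 + \left(2 + 2 \cdot 1 - 10\right) 25 \cdot 6 \left(-3\right)\right) = -5 + \left(48 + \left(2 + 2 - 10\right) 25 \left(-18\right)\right) = -5 + \left(48 - -2700\right) = -5 + \left(48 + 2700\right) = -5 + 2748 = 2743$)
$P - V = 2743 - 27662 = -24919$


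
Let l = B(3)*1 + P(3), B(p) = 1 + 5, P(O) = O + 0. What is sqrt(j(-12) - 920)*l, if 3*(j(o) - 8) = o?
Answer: 18*I*sqrt(229) ≈ 272.39*I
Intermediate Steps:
j(o) = 8 + o/3
P(O) = O
B(p) = 6
l = 9 (l = 6*1 + 3 = 6 + 3 = 9)
sqrt(j(-12) - 920)*l = sqrt((8 + (1/3)*(-12)) - 920)*9 = sqrt((8 - 4) - 920)*9 = sqrt(4 - 920)*9 = sqrt(-916)*9 = (2*I*sqrt(229))*9 = 18*I*sqrt(229)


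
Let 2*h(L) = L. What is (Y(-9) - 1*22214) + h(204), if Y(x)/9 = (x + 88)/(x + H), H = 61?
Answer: -1149113/52 ≈ -22098.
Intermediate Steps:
h(L) = L/2
Y(x) = 9*(88 + x)/(61 + x) (Y(x) = 9*((x + 88)/(x + 61)) = 9*((88 + x)/(61 + x)) = 9*(88 + x)/(61 + x))
(Y(-9) - 1*22214) + h(204) = (9*(88 - 9)/(61 - 9) - 1*22214) + (½)*204 = (9*79/52 - 22214) + 102 = (9*(1/52)*79 - 22214) + 102 = (711/52 - 22214) + 102 = -1154417/52 + 102 = -1149113/52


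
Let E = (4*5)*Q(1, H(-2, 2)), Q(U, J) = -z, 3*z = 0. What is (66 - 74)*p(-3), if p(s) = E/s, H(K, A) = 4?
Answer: 0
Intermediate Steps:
z = 0 (z = (1/3)*0 = 0)
Q(U, J) = 0 (Q(U, J) = -1*0 = 0)
E = 0 (E = (4*5)*0 = 20*0 = 0)
p(s) = 0 (p(s) = 0/s = 0)
(66 - 74)*p(-3) = (66 - 74)*0 = -8*0 = 0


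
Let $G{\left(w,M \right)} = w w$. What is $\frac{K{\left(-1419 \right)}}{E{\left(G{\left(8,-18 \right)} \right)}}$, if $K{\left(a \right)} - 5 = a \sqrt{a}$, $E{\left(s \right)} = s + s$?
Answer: $\frac{5}{128} - \frac{1419 i \sqrt{1419}}{128} \approx 0.039063 - 417.6 i$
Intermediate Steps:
$G{\left(w,M \right)} = w^{2}$
$E{\left(s \right)} = 2 s$
$K{\left(a \right)} = 5 + a^{\frac{3}{2}}$ ($K{\left(a \right)} = 5 + a \sqrt{a} = 5 + a^{\frac{3}{2}}$)
$\frac{K{\left(-1419 \right)}}{E{\left(G{\left(8,-18 \right)} \right)}} = \frac{5 + \left(-1419\right)^{\frac{3}{2}}}{2 \cdot 8^{2}} = \frac{5 - 1419 i \sqrt{1419}}{2 \cdot 64} = \frac{5 - 1419 i \sqrt{1419}}{128} = \left(5 - 1419 i \sqrt{1419}\right) \frac{1}{128} = \frac{5}{128} - \frac{1419 i \sqrt{1419}}{128}$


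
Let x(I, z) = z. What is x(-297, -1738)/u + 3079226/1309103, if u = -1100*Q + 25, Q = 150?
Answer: 510270530364/215969267425 ≈ 2.3627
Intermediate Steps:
u = -164975 (u = -1100*150 + 25 = -165000 + 25 = -164975)
x(-297, -1738)/u + 3079226/1309103 = -1738/(-164975) + 3079226/1309103 = -1738*(-1/164975) + 3079226*(1/1309103) = 1738/164975 + 3079226/1309103 = 510270530364/215969267425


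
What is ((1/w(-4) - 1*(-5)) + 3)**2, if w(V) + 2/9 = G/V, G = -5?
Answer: 110224/1369 ≈ 80.514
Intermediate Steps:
w(V) = -2/9 - 5/V
((1/w(-4) - 1*(-5)) + 3)**2 = ((1/(-2/9 - 5/(-4)) - 1*(-5)) + 3)**2 = ((1/(-2/9 - 5*(-1/4)) + 5) + 3)**2 = ((1/(-2/9 + 5/4) + 5) + 3)**2 = ((1/(37/36) + 5) + 3)**2 = ((36/37 + 5) + 3)**2 = (221/37 + 3)**2 = (332/37)**2 = 110224/1369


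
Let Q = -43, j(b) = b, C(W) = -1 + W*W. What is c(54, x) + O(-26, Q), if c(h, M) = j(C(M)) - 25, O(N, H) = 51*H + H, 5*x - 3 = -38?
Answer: -2213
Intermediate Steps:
C(W) = -1 + W²
x = -7 (x = ⅗ + (⅕)*(-38) = ⅗ - 38/5 = -7)
O(N, H) = 52*H
c(h, M) = -26 + M² (c(h, M) = (-1 + M²) - 25 = -26 + M²)
c(54, x) + O(-26, Q) = (-26 + (-7)²) + 52*(-43) = (-26 + 49) - 2236 = 23 - 2236 = -2213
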